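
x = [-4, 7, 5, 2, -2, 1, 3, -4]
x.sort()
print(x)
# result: [-4, -4, -2, 1, 2, 3, 5, 7]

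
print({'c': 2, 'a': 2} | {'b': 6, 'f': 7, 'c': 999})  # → {'c': 999, 'a': 2, 'b': 6, 'f': 7}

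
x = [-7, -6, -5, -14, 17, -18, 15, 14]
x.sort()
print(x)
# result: [-18, -14, -7, -6, -5, 14, 15, 17]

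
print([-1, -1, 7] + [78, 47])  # [-1, -1, 7, 78, 47]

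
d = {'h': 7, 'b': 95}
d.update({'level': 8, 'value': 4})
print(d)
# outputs {'h': 7, 'b': 95, 'level': 8, 'value': 4}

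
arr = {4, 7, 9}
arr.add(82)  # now {4, 7, 9, 82}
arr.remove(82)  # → {4, 7, 9}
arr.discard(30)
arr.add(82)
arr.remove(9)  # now {4, 7, 82}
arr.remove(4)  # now {7, 82}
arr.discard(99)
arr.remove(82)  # {7}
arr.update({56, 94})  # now {7, 56, 94}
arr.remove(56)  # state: {7, 94}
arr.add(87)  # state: {7, 87, 94}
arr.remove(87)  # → {7, 94}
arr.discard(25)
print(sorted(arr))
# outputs [7, 94]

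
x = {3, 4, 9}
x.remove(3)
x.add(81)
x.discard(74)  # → {4, 9, 81}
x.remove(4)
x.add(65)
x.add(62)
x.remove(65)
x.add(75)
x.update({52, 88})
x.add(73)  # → {9, 52, 62, 73, 75, 81, 88}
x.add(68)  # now {9, 52, 62, 68, 73, 75, 81, 88}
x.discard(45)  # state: {9, 52, 62, 68, 73, 75, 81, 88}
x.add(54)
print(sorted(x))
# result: [9, 52, 54, 62, 68, 73, 75, 81, 88]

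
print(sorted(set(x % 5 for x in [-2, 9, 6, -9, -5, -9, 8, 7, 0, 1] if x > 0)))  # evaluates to [1, 2, 3, 4]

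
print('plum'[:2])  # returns pl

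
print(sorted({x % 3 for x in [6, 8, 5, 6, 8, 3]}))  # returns [0, 2]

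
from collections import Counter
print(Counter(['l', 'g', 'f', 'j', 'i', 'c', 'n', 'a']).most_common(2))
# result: [('l', 1), ('g', 1)]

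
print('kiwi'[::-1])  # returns iwik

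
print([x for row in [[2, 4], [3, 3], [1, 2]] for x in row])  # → [2, 4, 3, 3, 1, 2]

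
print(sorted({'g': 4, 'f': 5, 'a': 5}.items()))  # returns [('a', 5), ('f', 5), ('g', 4)]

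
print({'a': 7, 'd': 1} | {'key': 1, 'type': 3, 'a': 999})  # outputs {'a': 999, 'd': 1, 'key': 1, 'type': 3}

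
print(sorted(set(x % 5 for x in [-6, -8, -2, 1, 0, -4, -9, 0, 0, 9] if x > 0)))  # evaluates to [1, 4]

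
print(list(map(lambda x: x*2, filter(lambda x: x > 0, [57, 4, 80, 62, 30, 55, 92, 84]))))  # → [114, 8, 160, 124, 60, 110, 184, 168]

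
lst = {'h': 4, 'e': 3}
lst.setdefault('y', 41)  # 41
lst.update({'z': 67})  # {'h': 4, 'e': 3, 'y': 41, 'z': 67}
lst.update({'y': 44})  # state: {'h': 4, 'e': 3, 'y': 44, 'z': 67}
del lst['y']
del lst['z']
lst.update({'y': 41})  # {'h': 4, 'e': 3, 'y': 41}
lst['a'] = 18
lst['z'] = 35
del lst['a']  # {'h': 4, 'e': 3, 'y': 41, 'z': 35}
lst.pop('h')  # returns 4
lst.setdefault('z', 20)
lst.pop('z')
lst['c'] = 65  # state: {'e': 3, 'y': 41, 'c': 65}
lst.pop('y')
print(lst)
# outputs {'e': 3, 'c': 65}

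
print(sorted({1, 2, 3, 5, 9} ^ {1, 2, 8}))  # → [3, 5, 8, 9]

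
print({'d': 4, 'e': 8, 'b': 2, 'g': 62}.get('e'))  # 8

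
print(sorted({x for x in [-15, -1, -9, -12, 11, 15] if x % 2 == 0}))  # [-12]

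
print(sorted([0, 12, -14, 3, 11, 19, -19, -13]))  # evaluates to [-19, -14, -13, 0, 3, 11, 12, 19]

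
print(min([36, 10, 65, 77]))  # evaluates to 10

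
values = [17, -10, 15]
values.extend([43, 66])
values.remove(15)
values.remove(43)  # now [17, -10, 66]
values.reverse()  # [66, -10, 17]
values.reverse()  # [17, -10, 66]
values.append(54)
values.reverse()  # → [54, 66, -10, 17]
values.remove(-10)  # [54, 66, 17]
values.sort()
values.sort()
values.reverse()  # [66, 54, 17]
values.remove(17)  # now [66, 54]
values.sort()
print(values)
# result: [54, 66]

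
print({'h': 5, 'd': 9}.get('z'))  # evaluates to None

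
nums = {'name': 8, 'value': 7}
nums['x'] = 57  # {'name': 8, 'value': 7, 'x': 57}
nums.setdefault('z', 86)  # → 86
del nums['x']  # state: {'name': 8, 'value': 7, 'z': 86}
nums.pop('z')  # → 86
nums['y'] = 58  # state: {'name': 8, 'value': 7, 'y': 58}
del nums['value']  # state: {'name': 8, 'y': 58}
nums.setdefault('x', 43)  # 43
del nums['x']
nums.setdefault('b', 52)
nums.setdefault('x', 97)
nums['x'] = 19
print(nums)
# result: {'name': 8, 'y': 58, 'b': 52, 'x': 19}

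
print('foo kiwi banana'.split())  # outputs ['foo', 'kiwi', 'banana']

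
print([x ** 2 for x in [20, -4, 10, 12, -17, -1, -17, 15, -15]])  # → [400, 16, 100, 144, 289, 1, 289, 225, 225]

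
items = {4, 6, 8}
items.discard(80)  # {4, 6, 8}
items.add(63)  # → {4, 6, 8, 63}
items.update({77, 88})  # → {4, 6, 8, 63, 77, 88}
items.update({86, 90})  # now {4, 6, 8, 63, 77, 86, 88, 90}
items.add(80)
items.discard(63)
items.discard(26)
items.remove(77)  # {4, 6, 8, 80, 86, 88, 90}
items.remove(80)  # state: {4, 6, 8, 86, 88, 90}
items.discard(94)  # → {4, 6, 8, 86, 88, 90}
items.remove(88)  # {4, 6, 8, 86, 90}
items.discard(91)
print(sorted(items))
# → [4, 6, 8, 86, 90]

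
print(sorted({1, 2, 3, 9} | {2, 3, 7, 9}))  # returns [1, 2, 3, 7, 9]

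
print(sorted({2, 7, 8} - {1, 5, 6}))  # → [2, 7, 8]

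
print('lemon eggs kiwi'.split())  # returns ['lemon', 'eggs', 'kiwi']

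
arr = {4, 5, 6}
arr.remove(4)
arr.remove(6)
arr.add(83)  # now {5, 83}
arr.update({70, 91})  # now {5, 70, 83, 91}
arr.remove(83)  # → {5, 70, 91}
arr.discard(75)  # {5, 70, 91}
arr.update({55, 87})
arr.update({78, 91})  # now {5, 55, 70, 78, 87, 91}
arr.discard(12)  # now {5, 55, 70, 78, 87, 91}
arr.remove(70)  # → {5, 55, 78, 87, 91}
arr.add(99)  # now {5, 55, 78, 87, 91, 99}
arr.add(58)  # {5, 55, 58, 78, 87, 91, 99}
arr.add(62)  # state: {5, 55, 58, 62, 78, 87, 91, 99}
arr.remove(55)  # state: {5, 58, 62, 78, 87, 91, 99}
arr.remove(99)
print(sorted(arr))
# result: [5, 58, 62, 78, 87, 91]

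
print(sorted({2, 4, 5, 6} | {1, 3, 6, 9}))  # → [1, 2, 3, 4, 5, 6, 9]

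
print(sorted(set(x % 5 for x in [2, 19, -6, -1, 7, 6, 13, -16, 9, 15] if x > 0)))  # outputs [0, 1, 2, 3, 4]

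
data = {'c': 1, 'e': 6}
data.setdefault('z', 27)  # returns 27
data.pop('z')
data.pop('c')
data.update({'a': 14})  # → {'e': 6, 'a': 14}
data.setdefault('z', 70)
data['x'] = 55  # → {'e': 6, 'a': 14, 'z': 70, 'x': 55}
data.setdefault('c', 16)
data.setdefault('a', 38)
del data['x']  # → {'e': 6, 'a': 14, 'z': 70, 'c': 16}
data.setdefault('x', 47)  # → 47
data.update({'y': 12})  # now {'e': 6, 'a': 14, 'z': 70, 'c': 16, 'x': 47, 'y': 12}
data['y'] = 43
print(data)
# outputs {'e': 6, 'a': 14, 'z': 70, 'c': 16, 'x': 47, 'y': 43}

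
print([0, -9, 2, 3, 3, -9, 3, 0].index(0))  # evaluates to 0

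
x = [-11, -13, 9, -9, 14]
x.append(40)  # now [-11, -13, 9, -9, 14, 40]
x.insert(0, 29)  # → [29, -11, -13, 9, -9, 14, 40]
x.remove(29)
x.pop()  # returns 40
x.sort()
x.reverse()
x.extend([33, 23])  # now [14, 9, -9, -11, -13, 33, 23]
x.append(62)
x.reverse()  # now [62, 23, 33, -13, -11, -9, 9, 14]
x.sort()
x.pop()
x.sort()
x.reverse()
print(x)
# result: [33, 23, 14, 9, -9, -11, -13]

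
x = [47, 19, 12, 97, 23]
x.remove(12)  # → [47, 19, 97, 23]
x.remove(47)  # [19, 97, 23]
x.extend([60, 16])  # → [19, 97, 23, 60, 16]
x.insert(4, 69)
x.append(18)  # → [19, 97, 23, 60, 69, 16, 18]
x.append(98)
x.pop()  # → 98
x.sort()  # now [16, 18, 19, 23, 60, 69, 97]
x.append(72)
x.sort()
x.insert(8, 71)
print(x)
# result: [16, 18, 19, 23, 60, 69, 72, 97, 71]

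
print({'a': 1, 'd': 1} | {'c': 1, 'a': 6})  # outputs {'a': 6, 'd': 1, 'c': 1}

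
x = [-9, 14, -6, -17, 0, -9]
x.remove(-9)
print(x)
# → [14, -6, -17, 0, -9]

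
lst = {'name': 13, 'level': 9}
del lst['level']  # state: {'name': 13}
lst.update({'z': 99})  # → {'name': 13, 'z': 99}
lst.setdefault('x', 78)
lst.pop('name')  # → 13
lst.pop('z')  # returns 99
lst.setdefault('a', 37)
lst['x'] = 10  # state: {'x': 10, 'a': 37}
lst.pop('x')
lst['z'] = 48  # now {'a': 37, 'z': 48}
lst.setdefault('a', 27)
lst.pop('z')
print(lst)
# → {'a': 37}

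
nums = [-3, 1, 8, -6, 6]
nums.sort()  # [-6, -3, 1, 6, 8]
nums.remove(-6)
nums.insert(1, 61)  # [-3, 61, 1, 6, 8]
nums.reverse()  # [8, 6, 1, 61, -3]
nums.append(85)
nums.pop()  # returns 85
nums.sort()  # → [-3, 1, 6, 8, 61]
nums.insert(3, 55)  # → [-3, 1, 6, 55, 8, 61]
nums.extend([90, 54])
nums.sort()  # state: [-3, 1, 6, 8, 54, 55, 61, 90]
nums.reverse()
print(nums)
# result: [90, 61, 55, 54, 8, 6, 1, -3]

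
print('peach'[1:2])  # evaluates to e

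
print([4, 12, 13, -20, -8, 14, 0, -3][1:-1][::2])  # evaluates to [12, -20, 14]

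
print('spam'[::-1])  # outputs maps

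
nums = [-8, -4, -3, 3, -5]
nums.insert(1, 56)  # [-8, 56, -4, -3, 3, -5]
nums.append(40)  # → [-8, 56, -4, -3, 3, -5, 40]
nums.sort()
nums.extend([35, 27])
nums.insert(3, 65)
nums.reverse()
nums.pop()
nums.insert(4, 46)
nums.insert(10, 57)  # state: [27, 35, 56, 40, 46, 3, -3, 65, -4, -5, 57]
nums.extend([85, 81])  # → [27, 35, 56, 40, 46, 3, -3, 65, -4, -5, 57, 85, 81]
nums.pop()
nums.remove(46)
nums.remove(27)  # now [35, 56, 40, 3, -3, 65, -4, -5, 57, 85]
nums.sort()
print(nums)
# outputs [-5, -4, -3, 3, 35, 40, 56, 57, 65, 85]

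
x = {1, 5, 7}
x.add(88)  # {1, 5, 7, 88}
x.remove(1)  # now {5, 7, 88}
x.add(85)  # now {5, 7, 85, 88}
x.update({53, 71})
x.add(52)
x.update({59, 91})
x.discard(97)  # {5, 7, 52, 53, 59, 71, 85, 88, 91}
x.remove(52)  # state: {5, 7, 53, 59, 71, 85, 88, 91}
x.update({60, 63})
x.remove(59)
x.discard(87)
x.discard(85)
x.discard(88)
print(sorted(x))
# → [5, 7, 53, 60, 63, 71, 91]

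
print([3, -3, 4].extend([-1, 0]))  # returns None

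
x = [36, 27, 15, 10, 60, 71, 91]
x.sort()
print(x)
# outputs [10, 15, 27, 36, 60, 71, 91]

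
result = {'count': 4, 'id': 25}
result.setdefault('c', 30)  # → 30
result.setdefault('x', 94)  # 94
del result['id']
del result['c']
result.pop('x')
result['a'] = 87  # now {'count': 4, 'a': 87}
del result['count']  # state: {'a': 87}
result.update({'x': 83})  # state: {'a': 87, 'x': 83}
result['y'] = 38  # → {'a': 87, 'x': 83, 'y': 38}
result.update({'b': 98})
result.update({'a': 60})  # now {'a': 60, 'x': 83, 'y': 38, 'b': 98}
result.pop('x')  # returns 83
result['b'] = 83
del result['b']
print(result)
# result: {'a': 60, 'y': 38}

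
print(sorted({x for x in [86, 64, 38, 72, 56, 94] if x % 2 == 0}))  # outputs [38, 56, 64, 72, 86, 94]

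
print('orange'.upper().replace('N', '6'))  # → ORA6GE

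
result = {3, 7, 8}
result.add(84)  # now {3, 7, 8, 84}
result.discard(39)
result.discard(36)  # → {3, 7, 8, 84}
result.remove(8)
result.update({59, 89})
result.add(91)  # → {3, 7, 59, 84, 89, 91}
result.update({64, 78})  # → {3, 7, 59, 64, 78, 84, 89, 91}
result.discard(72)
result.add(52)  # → {3, 7, 52, 59, 64, 78, 84, 89, 91}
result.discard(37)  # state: {3, 7, 52, 59, 64, 78, 84, 89, 91}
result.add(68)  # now {3, 7, 52, 59, 64, 68, 78, 84, 89, 91}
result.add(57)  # {3, 7, 52, 57, 59, 64, 68, 78, 84, 89, 91}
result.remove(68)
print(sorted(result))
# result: [3, 7, 52, 57, 59, 64, 78, 84, 89, 91]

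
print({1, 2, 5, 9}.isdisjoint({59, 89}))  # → True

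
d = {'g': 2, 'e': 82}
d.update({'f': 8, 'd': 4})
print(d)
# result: {'g': 2, 'e': 82, 'f': 8, 'd': 4}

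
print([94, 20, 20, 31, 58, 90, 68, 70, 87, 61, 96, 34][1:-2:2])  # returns [20, 31, 90, 70, 61]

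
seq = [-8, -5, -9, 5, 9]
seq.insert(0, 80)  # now [80, -8, -5, -9, 5, 9]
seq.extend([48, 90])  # [80, -8, -5, -9, 5, 9, 48, 90]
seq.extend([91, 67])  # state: [80, -8, -5, -9, 5, 9, 48, 90, 91, 67]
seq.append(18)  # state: [80, -8, -5, -9, 5, 9, 48, 90, 91, 67, 18]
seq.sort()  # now [-9, -8, -5, 5, 9, 18, 48, 67, 80, 90, 91]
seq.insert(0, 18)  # [18, -9, -8, -5, 5, 9, 18, 48, 67, 80, 90, 91]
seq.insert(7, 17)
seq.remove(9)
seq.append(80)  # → [18, -9, -8, -5, 5, 18, 17, 48, 67, 80, 90, 91, 80]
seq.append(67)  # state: [18, -9, -8, -5, 5, 18, 17, 48, 67, 80, 90, 91, 80, 67]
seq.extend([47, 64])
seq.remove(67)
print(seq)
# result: [18, -9, -8, -5, 5, 18, 17, 48, 80, 90, 91, 80, 67, 47, 64]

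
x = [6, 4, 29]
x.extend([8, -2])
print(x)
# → [6, 4, 29, 8, -2]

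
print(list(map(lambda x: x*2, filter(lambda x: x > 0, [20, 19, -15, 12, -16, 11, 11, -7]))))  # [40, 38, 24, 22, 22]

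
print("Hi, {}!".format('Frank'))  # Hi, Frank!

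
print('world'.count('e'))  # 0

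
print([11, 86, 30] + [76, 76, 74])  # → [11, 86, 30, 76, 76, 74]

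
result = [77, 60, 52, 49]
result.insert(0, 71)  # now [71, 77, 60, 52, 49]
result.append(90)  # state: [71, 77, 60, 52, 49, 90]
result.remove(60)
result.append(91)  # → [71, 77, 52, 49, 90, 91]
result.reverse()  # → [91, 90, 49, 52, 77, 71]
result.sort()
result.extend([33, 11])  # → [49, 52, 71, 77, 90, 91, 33, 11]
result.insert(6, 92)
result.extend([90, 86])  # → [49, 52, 71, 77, 90, 91, 92, 33, 11, 90, 86]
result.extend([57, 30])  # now [49, 52, 71, 77, 90, 91, 92, 33, 11, 90, 86, 57, 30]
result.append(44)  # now [49, 52, 71, 77, 90, 91, 92, 33, 11, 90, 86, 57, 30, 44]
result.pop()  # 44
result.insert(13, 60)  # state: [49, 52, 71, 77, 90, 91, 92, 33, 11, 90, 86, 57, 30, 60]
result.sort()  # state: [11, 30, 33, 49, 52, 57, 60, 71, 77, 86, 90, 90, 91, 92]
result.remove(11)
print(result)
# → [30, 33, 49, 52, 57, 60, 71, 77, 86, 90, 90, 91, 92]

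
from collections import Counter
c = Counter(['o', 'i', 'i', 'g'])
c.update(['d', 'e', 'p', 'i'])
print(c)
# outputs Counter({'i': 3, 'o': 1, 'g': 1, 'd': 1, 'e': 1, 'p': 1})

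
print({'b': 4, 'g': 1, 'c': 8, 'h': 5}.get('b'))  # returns 4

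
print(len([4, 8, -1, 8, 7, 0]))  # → 6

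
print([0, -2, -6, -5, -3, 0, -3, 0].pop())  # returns 0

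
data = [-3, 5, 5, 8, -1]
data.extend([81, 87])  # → [-3, 5, 5, 8, -1, 81, 87]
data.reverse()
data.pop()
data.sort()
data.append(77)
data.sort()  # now [-1, 5, 5, 8, 77, 81, 87]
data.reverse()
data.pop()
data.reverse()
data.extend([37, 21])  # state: [5, 5, 8, 77, 81, 87, 37, 21]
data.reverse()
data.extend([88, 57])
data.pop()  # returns 57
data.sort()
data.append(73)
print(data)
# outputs [5, 5, 8, 21, 37, 77, 81, 87, 88, 73]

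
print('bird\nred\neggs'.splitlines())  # ['bird', 'red', 'eggs']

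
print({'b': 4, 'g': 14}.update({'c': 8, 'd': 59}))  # None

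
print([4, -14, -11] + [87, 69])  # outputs [4, -14, -11, 87, 69]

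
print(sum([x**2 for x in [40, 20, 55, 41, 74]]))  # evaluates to 12182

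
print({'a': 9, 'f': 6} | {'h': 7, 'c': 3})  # {'a': 9, 'f': 6, 'h': 7, 'c': 3}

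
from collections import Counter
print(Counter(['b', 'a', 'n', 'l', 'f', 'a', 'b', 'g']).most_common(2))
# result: [('b', 2), ('a', 2)]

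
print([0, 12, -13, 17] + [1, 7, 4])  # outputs [0, 12, -13, 17, 1, 7, 4]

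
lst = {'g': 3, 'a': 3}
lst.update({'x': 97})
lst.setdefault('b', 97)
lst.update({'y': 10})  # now {'g': 3, 'a': 3, 'x': 97, 'b': 97, 'y': 10}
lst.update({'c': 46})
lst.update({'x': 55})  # {'g': 3, 'a': 3, 'x': 55, 'b': 97, 'y': 10, 'c': 46}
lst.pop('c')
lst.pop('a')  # 3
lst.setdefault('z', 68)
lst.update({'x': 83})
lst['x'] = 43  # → {'g': 3, 'x': 43, 'b': 97, 'y': 10, 'z': 68}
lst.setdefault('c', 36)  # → 36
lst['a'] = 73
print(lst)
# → {'g': 3, 'x': 43, 'b': 97, 'y': 10, 'z': 68, 'c': 36, 'a': 73}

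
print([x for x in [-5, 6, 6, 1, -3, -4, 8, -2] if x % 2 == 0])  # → [6, 6, -4, 8, -2]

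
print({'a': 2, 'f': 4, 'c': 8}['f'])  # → 4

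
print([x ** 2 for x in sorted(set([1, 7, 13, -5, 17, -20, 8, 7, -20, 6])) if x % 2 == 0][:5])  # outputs [400, 36, 64]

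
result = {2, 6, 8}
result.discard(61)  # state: {2, 6, 8}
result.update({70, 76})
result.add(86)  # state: {2, 6, 8, 70, 76, 86}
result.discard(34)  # {2, 6, 8, 70, 76, 86}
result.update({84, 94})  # {2, 6, 8, 70, 76, 84, 86, 94}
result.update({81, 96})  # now {2, 6, 8, 70, 76, 81, 84, 86, 94, 96}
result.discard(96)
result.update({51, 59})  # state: {2, 6, 8, 51, 59, 70, 76, 81, 84, 86, 94}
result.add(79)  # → {2, 6, 8, 51, 59, 70, 76, 79, 81, 84, 86, 94}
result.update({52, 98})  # {2, 6, 8, 51, 52, 59, 70, 76, 79, 81, 84, 86, 94, 98}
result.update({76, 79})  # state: {2, 6, 8, 51, 52, 59, 70, 76, 79, 81, 84, 86, 94, 98}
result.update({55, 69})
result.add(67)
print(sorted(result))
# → [2, 6, 8, 51, 52, 55, 59, 67, 69, 70, 76, 79, 81, 84, 86, 94, 98]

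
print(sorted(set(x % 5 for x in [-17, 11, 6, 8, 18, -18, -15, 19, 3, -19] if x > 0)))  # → [1, 3, 4]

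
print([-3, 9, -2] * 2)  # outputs [-3, 9, -2, -3, 9, -2]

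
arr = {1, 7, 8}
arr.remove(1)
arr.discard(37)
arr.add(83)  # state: {7, 8, 83}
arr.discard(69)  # {7, 8, 83}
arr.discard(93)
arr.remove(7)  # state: {8, 83}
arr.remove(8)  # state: {83}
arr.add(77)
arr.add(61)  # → {61, 77, 83}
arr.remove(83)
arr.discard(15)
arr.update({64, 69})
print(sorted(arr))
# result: [61, 64, 69, 77]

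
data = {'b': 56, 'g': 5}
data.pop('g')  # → 5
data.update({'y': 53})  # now {'b': 56, 'y': 53}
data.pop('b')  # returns 56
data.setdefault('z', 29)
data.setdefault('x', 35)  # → 35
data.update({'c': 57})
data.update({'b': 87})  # {'y': 53, 'z': 29, 'x': 35, 'c': 57, 'b': 87}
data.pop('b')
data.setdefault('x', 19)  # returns 35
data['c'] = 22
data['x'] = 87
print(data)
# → {'y': 53, 'z': 29, 'x': 87, 'c': 22}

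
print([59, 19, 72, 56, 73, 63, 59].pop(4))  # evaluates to 73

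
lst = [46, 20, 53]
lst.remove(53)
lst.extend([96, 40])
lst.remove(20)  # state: [46, 96, 40]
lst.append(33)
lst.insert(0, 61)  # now [61, 46, 96, 40, 33]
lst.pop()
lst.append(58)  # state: [61, 46, 96, 40, 58]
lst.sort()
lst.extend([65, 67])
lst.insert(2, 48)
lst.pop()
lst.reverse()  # [65, 96, 61, 58, 48, 46, 40]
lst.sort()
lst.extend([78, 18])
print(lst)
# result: [40, 46, 48, 58, 61, 65, 96, 78, 18]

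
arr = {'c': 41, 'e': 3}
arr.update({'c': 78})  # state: {'c': 78, 'e': 3}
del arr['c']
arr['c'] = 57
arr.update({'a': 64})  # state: {'e': 3, 'c': 57, 'a': 64}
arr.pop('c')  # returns 57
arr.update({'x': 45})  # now {'e': 3, 'a': 64, 'x': 45}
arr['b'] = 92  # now {'e': 3, 'a': 64, 'x': 45, 'b': 92}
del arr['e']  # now {'a': 64, 'x': 45, 'b': 92}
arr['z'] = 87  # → {'a': 64, 'x': 45, 'b': 92, 'z': 87}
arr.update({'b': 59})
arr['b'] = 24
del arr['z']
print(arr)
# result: {'a': 64, 'x': 45, 'b': 24}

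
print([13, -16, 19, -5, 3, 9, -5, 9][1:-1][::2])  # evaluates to [-16, -5, 9]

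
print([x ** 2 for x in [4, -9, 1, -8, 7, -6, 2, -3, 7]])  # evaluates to [16, 81, 1, 64, 49, 36, 4, 9, 49]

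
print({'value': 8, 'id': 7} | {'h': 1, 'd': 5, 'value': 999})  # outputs {'value': 999, 'id': 7, 'h': 1, 'd': 5}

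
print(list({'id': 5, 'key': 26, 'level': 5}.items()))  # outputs [('id', 5), ('key', 26), ('level', 5)]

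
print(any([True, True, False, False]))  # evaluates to True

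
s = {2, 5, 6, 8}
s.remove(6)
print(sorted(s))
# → [2, 5, 8]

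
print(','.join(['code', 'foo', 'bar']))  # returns code,foo,bar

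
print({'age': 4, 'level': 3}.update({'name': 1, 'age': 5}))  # None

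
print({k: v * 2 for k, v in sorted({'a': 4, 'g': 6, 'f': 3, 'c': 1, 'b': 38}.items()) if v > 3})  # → {'a': 8, 'b': 76, 'g': 12}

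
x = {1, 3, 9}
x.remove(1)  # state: {3, 9}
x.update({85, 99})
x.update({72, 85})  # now {3, 9, 72, 85, 99}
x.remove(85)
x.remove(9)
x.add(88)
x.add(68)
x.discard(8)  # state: {3, 68, 72, 88, 99}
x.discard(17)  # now {3, 68, 72, 88, 99}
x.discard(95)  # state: {3, 68, 72, 88, 99}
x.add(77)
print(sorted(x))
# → [3, 68, 72, 77, 88, 99]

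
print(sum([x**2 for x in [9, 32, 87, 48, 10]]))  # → 11078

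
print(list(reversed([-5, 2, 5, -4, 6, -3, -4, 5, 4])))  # [4, 5, -4, -3, 6, -4, 5, 2, -5]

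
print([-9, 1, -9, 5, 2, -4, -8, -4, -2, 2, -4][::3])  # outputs [-9, 5, -8, 2]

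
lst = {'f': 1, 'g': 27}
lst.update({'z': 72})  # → {'f': 1, 'g': 27, 'z': 72}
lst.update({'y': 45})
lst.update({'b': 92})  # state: {'f': 1, 'g': 27, 'z': 72, 'y': 45, 'b': 92}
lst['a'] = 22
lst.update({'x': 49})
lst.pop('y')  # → 45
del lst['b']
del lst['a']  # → {'f': 1, 'g': 27, 'z': 72, 'x': 49}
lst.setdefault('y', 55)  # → 55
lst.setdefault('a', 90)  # 90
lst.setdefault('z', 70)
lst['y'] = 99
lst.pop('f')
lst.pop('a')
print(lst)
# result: {'g': 27, 'z': 72, 'x': 49, 'y': 99}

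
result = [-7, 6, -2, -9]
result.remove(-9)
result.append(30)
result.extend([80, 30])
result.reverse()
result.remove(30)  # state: [80, 30, -2, 6, -7]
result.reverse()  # [-7, 6, -2, 30, 80]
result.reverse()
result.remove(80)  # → [30, -2, 6, -7]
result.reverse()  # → [-7, 6, -2, 30]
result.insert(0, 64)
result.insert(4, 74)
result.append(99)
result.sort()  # [-7, -2, 6, 30, 64, 74, 99]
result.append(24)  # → [-7, -2, 6, 30, 64, 74, 99, 24]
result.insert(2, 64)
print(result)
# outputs [-7, -2, 64, 6, 30, 64, 74, 99, 24]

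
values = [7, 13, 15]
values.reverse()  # [15, 13, 7]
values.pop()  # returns 7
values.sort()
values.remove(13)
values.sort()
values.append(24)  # [15, 24]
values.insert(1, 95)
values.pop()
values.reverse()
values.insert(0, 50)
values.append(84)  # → [50, 95, 15, 84]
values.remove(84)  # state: [50, 95, 15]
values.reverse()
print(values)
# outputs [15, 95, 50]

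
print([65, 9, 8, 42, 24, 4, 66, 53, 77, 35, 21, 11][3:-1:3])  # [42, 66, 35]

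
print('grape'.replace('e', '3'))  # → grap3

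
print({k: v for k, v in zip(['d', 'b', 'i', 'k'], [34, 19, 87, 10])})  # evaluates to {'d': 34, 'b': 19, 'i': 87, 'k': 10}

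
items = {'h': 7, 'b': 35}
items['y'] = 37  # {'h': 7, 'b': 35, 'y': 37}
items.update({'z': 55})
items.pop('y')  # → 37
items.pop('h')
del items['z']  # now {'b': 35}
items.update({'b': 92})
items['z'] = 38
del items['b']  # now {'z': 38}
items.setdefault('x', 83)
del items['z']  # {'x': 83}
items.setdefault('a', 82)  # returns 82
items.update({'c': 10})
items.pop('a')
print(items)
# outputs {'x': 83, 'c': 10}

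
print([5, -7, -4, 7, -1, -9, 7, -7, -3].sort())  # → None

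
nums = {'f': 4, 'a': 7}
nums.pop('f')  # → 4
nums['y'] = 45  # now {'a': 7, 'y': 45}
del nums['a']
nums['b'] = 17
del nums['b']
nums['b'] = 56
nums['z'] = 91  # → {'y': 45, 'b': 56, 'z': 91}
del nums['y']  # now {'b': 56, 'z': 91}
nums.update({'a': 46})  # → {'b': 56, 'z': 91, 'a': 46}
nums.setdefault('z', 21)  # 91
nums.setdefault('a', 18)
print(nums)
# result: {'b': 56, 'z': 91, 'a': 46}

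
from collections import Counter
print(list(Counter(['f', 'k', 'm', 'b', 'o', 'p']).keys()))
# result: ['f', 'k', 'm', 'b', 'o', 'p']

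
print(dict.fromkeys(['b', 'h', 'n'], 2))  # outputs {'b': 2, 'h': 2, 'n': 2}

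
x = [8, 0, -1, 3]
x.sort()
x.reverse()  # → [8, 3, 0, -1]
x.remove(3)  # [8, 0, -1]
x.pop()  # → -1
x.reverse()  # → [0, 8]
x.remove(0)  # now [8]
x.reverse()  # [8]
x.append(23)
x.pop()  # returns 23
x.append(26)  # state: [8, 26]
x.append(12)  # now [8, 26, 12]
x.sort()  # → [8, 12, 26]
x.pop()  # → 26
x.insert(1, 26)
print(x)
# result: [8, 26, 12]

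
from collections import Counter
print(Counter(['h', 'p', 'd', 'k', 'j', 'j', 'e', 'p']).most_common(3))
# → [('p', 2), ('j', 2), ('h', 1)]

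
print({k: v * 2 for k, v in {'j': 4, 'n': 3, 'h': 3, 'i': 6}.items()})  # {'j': 8, 'n': 6, 'h': 6, 'i': 12}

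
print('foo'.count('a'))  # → 0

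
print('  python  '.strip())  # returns python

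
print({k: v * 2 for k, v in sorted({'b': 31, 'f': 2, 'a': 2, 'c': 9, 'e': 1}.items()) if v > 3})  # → {'b': 62, 'c': 18}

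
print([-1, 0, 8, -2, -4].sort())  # None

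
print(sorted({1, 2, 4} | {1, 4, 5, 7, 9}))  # [1, 2, 4, 5, 7, 9]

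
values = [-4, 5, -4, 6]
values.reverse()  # [6, -4, 5, -4]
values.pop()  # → -4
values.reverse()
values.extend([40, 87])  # [5, -4, 6, 40, 87]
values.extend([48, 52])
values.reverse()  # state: [52, 48, 87, 40, 6, -4, 5]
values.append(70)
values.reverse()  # [70, 5, -4, 6, 40, 87, 48, 52]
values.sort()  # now [-4, 5, 6, 40, 48, 52, 70, 87]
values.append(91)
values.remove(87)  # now [-4, 5, 6, 40, 48, 52, 70, 91]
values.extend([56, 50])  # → [-4, 5, 6, 40, 48, 52, 70, 91, 56, 50]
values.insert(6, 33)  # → [-4, 5, 6, 40, 48, 52, 33, 70, 91, 56, 50]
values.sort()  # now [-4, 5, 6, 33, 40, 48, 50, 52, 56, 70, 91]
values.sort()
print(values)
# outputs [-4, 5, 6, 33, 40, 48, 50, 52, 56, 70, 91]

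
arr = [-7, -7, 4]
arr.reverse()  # [4, -7, -7]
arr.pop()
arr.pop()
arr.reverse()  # [4]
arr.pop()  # 4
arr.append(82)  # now [82]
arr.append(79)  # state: [82, 79]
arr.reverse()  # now [79, 82]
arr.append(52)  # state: [79, 82, 52]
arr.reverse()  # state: [52, 82, 79]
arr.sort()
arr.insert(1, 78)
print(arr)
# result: [52, 78, 79, 82]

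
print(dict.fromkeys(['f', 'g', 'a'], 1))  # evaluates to {'f': 1, 'g': 1, 'a': 1}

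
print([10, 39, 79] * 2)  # [10, 39, 79, 10, 39, 79]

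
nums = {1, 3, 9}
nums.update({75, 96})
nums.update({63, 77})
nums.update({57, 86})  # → {1, 3, 9, 57, 63, 75, 77, 86, 96}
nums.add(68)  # {1, 3, 9, 57, 63, 68, 75, 77, 86, 96}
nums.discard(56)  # {1, 3, 9, 57, 63, 68, 75, 77, 86, 96}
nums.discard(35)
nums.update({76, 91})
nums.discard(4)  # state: {1, 3, 9, 57, 63, 68, 75, 76, 77, 86, 91, 96}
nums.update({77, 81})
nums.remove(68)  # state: {1, 3, 9, 57, 63, 75, 76, 77, 81, 86, 91, 96}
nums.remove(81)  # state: {1, 3, 9, 57, 63, 75, 76, 77, 86, 91, 96}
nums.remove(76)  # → {1, 3, 9, 57, 63, 75, 77, 86, 91, 96}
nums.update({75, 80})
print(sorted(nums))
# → [1, 3, 9, 57, 63, 75, 77, 80, 86, 91, 96]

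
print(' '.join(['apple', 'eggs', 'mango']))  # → apple eggs mango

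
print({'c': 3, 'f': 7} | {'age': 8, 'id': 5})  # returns {'c': 3, 'f': 7, 'age': 8, 'id': 5}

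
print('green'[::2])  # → gen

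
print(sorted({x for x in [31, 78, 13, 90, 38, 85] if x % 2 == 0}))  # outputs [38, 78, 90]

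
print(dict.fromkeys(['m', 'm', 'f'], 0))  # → {'m': 0, 'f': 0}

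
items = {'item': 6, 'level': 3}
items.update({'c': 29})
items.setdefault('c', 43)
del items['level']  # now {'item': 6, 'c': 29}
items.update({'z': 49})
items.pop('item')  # 6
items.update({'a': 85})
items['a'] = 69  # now {'c': 29, 'z': 49, 'a': 69}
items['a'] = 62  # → {'c': 29, 'z': 49, 'a': 62}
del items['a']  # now {'c': 29, 'z': 49}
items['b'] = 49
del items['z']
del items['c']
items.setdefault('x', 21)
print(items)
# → {'b': 49, 'x': 21}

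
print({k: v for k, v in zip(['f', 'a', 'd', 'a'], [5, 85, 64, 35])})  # {'f': 5, 'a': 35, 'd': 64}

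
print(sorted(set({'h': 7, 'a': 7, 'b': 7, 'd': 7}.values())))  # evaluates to [7]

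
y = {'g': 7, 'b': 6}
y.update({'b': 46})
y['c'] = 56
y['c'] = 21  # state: {'g': 7, 'b': 46, 'c': 21}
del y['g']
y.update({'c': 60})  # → {'b': 46, 'c': 60}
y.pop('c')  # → 60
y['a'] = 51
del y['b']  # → {'a': 51}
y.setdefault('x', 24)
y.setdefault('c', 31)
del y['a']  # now {'x': 24, 'c': 31}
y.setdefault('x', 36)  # 24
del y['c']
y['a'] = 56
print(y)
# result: {'x': 24, 'a': 56}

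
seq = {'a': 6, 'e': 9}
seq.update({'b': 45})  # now {'a': 6, 'e': 9, 'b': 45}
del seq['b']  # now {'a': 6, 'e': 9}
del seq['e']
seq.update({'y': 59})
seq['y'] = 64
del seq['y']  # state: {'a': 6}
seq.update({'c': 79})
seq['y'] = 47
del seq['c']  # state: {'a': 6, 'y': 47}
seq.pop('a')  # 6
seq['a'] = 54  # {'y': 47, 'a': 54}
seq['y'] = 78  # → {'y': 78, 'a': 54}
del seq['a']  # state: {'y': 78}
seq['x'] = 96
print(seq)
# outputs {'y': 78, 'x': 96}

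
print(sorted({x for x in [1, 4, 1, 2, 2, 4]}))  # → [1, 2, 4]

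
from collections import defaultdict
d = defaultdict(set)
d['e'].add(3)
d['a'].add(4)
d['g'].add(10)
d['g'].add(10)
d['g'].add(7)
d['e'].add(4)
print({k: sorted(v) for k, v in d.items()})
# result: {'e': [3, 4], 'a': [4], 'g': [7, 10]}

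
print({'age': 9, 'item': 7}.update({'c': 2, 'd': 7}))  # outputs None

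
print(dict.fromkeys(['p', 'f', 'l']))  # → {'p': None, 'f': None, 'l': None}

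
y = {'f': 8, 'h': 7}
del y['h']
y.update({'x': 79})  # {'f': 8, 'x': 79}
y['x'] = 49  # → {'f': 8, 'x': 49}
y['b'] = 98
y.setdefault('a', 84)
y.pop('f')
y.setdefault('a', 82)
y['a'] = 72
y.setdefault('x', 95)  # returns 49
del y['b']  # {'x': 49, 'a': 72}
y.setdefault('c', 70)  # 70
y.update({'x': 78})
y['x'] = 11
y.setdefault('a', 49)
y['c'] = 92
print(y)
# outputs {'x': 11, 'a': 72, 'c': 92}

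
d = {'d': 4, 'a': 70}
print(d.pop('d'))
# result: 4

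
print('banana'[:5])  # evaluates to banan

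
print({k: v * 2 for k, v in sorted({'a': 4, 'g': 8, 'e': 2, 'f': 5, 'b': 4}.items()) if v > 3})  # {'a': 8, 'b': 8, 'f': 10, 'g': 16}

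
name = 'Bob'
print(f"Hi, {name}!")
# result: Hi, Bob!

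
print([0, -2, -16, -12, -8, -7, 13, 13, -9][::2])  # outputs [0, -16, -8, 13, -9]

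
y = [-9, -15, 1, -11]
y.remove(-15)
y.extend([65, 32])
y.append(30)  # [-9, 1, -11, 65, 32, 30]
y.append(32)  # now [-9, 1, -11, 65, 32, 30, 32]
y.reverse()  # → [32, 30, 32, 65, -11, 1, -9]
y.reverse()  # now [-9, 1, -11, 65, 32, 30, 32]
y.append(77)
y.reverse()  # [77, 32, 30, 32, 65, -11, 1, -9]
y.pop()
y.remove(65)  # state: [77, 32, 30, 32, -11, 1]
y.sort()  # [-11, 1, 30, 32, 32, 77]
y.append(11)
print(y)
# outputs [-11, 1, 30, 32, 32, 77, 11]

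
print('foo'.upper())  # FOO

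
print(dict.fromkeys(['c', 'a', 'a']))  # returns {'c': None, 'a': None}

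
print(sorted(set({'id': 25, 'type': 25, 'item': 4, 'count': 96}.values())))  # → [4, 25, 96]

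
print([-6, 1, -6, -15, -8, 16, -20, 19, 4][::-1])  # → [4, 19, -20, 16, -8, -15, -6, 1, -6]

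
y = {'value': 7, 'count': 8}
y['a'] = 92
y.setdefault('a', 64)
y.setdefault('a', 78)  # 92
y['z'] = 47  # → {'value': 7, 'count': 8, 'a': 92, 'z': 47}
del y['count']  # {'value': 7, 'a': 92, 'z': 47}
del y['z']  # {'value': 7, 'a': 92}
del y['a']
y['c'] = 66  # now {'value': 7, 'c': 66}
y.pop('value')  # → 7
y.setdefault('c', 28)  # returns 66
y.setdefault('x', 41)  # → 41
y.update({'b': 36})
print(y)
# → {'c': 66, 'x': 41, 'b': 36}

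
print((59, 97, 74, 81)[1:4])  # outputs (97, 74, 81)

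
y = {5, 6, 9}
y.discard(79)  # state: {5, 6, 9}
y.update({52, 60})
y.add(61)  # {5, 6, 9, 52, 60, 61}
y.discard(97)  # {5, 6, 9, 52, 60, 61}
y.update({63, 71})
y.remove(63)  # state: {5, 6, 9, 52, 60, 61, 71}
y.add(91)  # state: {5, 6, 9, 52, 60, 61, 71, 91}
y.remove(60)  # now {5, 6, 9, 52, 61, 71, 91}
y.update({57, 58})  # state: {5, 6, 9, 52, 57, 58, 61, 71, 91}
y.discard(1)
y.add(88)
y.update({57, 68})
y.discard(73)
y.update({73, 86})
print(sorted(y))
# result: [5, 6, 9, 52, 57, 58, 61, 68, 71, 73, 86, 88, 91]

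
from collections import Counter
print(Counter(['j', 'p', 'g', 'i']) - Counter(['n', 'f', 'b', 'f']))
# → Counter({'j': 1, 'p': 1, 'g': 1, 'i': 1})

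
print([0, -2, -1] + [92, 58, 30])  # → [0, -2, -1, 92, 58, 30]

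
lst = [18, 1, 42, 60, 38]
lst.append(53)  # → [18, 1, 42, 60, 38, 53]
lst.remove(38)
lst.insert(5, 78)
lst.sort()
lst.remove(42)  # [1, 18, 53, 60, 78]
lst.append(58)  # [1, 18, 53, 60, 78, 58]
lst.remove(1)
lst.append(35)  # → [18, 53, 60, 78, 58, 35]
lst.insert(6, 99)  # [18, 53, 60, 78, 58, 35, 99]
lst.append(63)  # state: [18, 53, 60, 78, 58, 35, 99, 63]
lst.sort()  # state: [18, 35, 53, 58, 60, 63, 78, 99]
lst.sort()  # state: [18, 35, 53, 58, 60, 63, 78, 99]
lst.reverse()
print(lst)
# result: [99, 78, 63, 60, 58, 53, 35, 18]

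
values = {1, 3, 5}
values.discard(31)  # {1, 3, 5}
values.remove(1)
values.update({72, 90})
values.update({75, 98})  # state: {3, 5, 72, 75, 90, 98}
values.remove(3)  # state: {5, 72, 75, 90, 98}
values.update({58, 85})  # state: {5, 58, 72, 75, 85, 90, 98}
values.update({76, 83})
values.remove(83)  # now {5, 58, 72, 75, 76, 85, 90, 98}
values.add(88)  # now {5, 58, 72, 75, 76, 85, 88, 90, 98}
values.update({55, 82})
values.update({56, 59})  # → {5, 55, 56, 58, 59, 72, 75, 76, 82, 85, 88, 90, 98}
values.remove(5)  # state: {55, 56, 58, 59, 72, 75, 76, 82, 85, 88, 90, 98}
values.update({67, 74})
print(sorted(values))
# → [55, 56, 58, 59, 67, 72, 74, 75, 76, 82, 85, 88, 90, 98]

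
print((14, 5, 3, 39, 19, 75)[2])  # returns 3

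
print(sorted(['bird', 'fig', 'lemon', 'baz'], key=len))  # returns ['fig', 'baz', 'bird', 'lemon']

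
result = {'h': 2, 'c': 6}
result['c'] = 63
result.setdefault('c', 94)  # 63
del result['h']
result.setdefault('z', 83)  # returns 83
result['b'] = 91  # {'c': 63, 'z': 83, 'b': 91}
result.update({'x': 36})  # {'c': 63, 'z': 83, 'b': 91, 'x': 36}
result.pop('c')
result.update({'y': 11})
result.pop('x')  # 36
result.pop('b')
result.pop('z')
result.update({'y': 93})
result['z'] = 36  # {'y': 93, 'z': 36}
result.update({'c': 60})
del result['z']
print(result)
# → {'y': 93, 'c': 60}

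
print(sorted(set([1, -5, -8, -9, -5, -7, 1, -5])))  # [-9, -8, -7, -5, 1]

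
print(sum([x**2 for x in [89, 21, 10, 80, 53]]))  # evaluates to 17671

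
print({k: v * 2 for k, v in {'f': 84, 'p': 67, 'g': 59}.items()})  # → {'f': 168, 'p': 134, 'g': 118}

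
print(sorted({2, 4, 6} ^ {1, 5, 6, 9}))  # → [1, 2, 4, 5, 9]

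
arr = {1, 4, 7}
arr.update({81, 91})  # {1, 4, 7, 81, 91}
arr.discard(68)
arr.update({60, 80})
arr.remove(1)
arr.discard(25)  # {4, 7, 60, 80, 81, 91}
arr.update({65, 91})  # {4, 7, 60, 65, 80, 81, 91}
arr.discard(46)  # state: {4, 7, 60, 65, 80, 81, 91}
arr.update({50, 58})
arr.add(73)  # {4, 7, 50, 58, 60, 65, 73, 80, 81, 91}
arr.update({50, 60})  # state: {4, 7, 50, 58, 60, 65, 73, 80, 81, 91}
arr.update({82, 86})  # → {4, 7, 50, 58, 60, 65, 73, 80, 81, 82, 86, 91}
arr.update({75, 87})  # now {4, 7, 50, 58, 60, 65, 73, 75, 80, 81, 82, 86, 87, 91}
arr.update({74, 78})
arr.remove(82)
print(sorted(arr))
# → [4, 7, 50, 58, 60, 65, 73, 74, 75, 78, 80, 81, 86, 87, 91]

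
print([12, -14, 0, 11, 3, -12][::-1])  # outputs [-12, 3, 11, 0, -14, 12]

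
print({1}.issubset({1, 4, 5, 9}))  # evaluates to True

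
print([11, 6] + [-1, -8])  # [11, 6, -1, -8]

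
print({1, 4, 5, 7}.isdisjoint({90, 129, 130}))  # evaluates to True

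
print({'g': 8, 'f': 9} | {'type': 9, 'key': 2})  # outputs {'g': 8, 'f': 9, 'type': 9, 'key': 2}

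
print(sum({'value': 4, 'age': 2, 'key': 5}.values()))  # 11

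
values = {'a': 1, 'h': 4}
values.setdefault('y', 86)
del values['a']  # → {'h': 4, 'y': 86}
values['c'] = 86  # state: {'h': 4, 'y': 86, 'c': 86}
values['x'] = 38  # {'h': 4, 'y': 86, 'c': 86, 'x': 38}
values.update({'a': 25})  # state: {'h': 4, 'y': 86, 'c': 86, 'x': 38, 'a': 25}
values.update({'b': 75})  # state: {'h': 4, 'y': 86, 'c': 86, 'x': 38, 'a': 25, 'b': 75}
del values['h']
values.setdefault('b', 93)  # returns 75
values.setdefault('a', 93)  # 25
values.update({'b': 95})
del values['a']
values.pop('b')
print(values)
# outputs {'y': 86, 'c': 86, 'x': 38}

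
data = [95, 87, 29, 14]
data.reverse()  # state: [14, 29, 87, 95]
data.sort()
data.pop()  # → 95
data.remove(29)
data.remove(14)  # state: [87]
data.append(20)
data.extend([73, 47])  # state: [87, 20, 73, 47]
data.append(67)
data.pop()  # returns 67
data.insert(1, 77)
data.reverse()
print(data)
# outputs [47, 73, 20, 77, 87]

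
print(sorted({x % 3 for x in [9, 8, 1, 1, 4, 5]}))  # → [0, 1, 2]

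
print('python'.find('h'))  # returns 3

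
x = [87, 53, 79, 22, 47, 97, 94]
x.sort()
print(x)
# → [22, 47, 53, 79, 87, 94, 97]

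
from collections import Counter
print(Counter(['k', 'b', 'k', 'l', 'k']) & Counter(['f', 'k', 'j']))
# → Counter({'k': 1})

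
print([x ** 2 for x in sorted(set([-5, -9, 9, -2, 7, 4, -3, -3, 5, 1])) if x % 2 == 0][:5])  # [4, 16]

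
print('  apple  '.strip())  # apple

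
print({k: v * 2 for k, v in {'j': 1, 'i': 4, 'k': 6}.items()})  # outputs {'j': 2, 'i': 8, 'k': 12}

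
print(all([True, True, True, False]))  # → False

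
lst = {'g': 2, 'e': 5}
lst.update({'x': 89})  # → {'g': 2, 'e': 5, 'x': 89}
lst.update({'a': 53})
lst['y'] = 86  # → {'g': 2, 'e': 5, 'x': 89, 'a': 53, 'y': 86}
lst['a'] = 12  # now {'g': 2, 'e': 5, 'x': 89, 'a': 12, 'y': 86}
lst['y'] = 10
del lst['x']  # {'g': 2, 'e': 5, 'a': 12, 'y': 10}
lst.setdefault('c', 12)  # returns 12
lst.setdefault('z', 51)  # 51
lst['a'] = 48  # {'g': 2, 'e': 5, 'a': 48, 'y': 10, 'c': 12, 'z': 51}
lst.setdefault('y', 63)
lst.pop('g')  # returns 2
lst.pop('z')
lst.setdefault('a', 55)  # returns 48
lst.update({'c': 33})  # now {'e': 5, 'a': 48, 'y': 10, 'c': 33}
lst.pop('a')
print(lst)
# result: {'e': 5, 'y': 10, 'c': 33}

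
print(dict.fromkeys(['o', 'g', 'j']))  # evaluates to {'o': None, 'g': None, 'j': None}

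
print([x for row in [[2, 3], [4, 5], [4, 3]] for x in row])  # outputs [2, 3, 4, 5, 4, 3]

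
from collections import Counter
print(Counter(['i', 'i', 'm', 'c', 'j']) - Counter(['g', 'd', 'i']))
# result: Counter({'i': 1, 'm': 1, 'c': 1, 'j': 1})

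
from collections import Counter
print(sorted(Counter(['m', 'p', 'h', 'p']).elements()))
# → ['h', 'm', 'p', 'p']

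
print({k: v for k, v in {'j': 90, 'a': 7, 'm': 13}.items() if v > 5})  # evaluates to {'j': 90, 'a': 7, 'm': 13}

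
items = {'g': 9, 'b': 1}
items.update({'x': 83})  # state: {'g': 9, 'b': 1, 'x': 83}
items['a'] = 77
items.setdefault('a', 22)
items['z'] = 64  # {'g': 9, 'b': 1, 'x': 83, 'a': 77, 'z': 64}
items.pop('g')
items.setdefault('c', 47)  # 47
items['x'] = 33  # {'b': 1, 'x': 33, 'a': 77, 'z': 64, 'c': 47}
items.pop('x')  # 33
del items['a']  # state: {'b': 1, 'z': 64, 'c': 47}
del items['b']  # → {'z': 64, 'c': 47}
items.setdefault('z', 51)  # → 64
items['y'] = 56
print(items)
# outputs {'z': 64, 'c': 47, 'y': 56}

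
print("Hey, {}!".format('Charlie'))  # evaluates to Hey, Charlie!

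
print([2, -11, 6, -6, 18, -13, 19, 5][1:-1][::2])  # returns [-11, -6, -13]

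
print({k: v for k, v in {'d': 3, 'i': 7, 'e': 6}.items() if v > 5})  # {'i': 7, 'e': 6}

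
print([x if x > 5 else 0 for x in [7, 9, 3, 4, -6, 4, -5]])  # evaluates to [7, 9, 0, 0, 0, 0, 0]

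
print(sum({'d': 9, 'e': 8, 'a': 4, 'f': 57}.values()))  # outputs 78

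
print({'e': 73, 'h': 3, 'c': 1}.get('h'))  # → 3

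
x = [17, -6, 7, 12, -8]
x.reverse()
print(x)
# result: [-8, 12, 7, -6, 17]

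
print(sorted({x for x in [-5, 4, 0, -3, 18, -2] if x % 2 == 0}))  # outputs [-2, 0, 4, 18]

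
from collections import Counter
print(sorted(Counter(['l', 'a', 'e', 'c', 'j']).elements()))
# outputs ['a', 'c', 'e', 'j', 'l']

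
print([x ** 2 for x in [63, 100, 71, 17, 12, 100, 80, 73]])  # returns [3969, 10000, 5041, 289, 144, 10000, 6400, 5329]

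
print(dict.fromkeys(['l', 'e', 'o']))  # {'l': None, 'e': None, 'o': None}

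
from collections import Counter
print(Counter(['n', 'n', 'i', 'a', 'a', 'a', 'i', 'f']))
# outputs Counter({'a': 3, 'n': 2, 'i': 2, 'f': 1})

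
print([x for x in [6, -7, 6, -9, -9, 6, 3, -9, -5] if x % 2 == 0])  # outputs [6, 6, 6]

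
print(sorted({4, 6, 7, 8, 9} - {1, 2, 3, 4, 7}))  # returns [6, 8, 9]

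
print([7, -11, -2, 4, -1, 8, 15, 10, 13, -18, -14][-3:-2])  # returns [13]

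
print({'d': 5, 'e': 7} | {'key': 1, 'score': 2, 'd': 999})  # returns {'d': 999, 'e': 7, 'key': 1, 'score': 2}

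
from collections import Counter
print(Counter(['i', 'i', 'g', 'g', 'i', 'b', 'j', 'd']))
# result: Counter({'i': 3, 'g': 2, 'b': 1, 'j': 1, 'd': 1})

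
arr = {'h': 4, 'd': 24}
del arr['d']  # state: {'h': 4}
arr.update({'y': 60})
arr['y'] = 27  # {'h': 4, 'y': 27}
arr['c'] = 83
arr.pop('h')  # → 4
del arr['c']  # {'y': 27}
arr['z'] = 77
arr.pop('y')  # 27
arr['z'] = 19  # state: {'z': 19}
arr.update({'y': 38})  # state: {'z': 19, 'y': 38}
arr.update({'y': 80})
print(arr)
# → {'z': 19, 'y': 80}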